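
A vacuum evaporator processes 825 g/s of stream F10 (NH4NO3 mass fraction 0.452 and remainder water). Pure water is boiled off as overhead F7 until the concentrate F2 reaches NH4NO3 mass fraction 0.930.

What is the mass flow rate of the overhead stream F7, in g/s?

424 g/s

NH4NO3 is conserved: 825×0.452 = 372.9 g/s all reports to the concentrate.
Concentrate = 372.9/(target fraction) = 400.97 g/s.
Overhead = 825 − 400.97 = 424.03 g/s.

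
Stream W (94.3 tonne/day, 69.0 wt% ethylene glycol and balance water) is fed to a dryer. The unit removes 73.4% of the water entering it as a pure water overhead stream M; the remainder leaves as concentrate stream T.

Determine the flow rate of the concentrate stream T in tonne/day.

water entering = 94.3×0.310 = 29.233 tonne/day; overhead removed = 0.734×29.233 = 21.457 tonne/day.
Concentrate = 94.3 − 21.457 = 72.843 tonne/day.

72.84 tonne/day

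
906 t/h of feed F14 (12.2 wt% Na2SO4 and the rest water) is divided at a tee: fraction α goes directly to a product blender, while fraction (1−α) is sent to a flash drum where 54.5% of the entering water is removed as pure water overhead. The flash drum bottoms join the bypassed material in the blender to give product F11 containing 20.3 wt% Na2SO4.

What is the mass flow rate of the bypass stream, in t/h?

150.5 t/h

All 906×0.122 = 110.53 t/h of Na2SO4 reaches F11, so F11 = 110.53/0.203 = 544.49 t/h and vapour = 361.51 t/h.
The evaporator receives (1−α)·906 of feed at 0.878 water and removes 0.545 of that water:
0.545×0.878×(1−α)×906 = 361.51
(1−α) = 361.51/433.53 = 0.8339;  α = 0.1661.
Bypass flow = 0.1661×906 = 150.51 t/h.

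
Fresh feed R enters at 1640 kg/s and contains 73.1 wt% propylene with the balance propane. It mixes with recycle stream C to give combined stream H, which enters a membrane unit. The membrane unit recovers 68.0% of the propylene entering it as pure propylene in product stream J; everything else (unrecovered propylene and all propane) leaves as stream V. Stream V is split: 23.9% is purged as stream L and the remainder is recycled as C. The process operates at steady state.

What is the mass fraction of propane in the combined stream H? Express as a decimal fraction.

propane enters only via R and leaves only via the purge: 1640×0.269 = 0.239×(propane in V), and the membrane unit passes all propane, so propane in H = propane in V = 1845.9 kg/s.
propylene in H: m_A = 1640×0.731 + (1−0.239)·(1−0.680)·m_A, so m_A = 1198.8/0.7565 = 1584.8 kg/s.
H = 1584.8 + 1845.9 = 3430.6 kg/s.
propane fraction in H = 1845.9/3430.6 = 0.538.

0.538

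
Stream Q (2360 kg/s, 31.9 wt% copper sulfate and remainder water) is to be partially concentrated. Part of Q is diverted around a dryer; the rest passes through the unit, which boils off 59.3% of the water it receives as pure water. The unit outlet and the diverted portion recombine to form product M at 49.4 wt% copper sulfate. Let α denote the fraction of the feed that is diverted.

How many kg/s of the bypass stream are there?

289.8 kg/s

All 2360×0.319 = 752.84 kg/s of copper sulfate reaches M, so M = 752.84/0.494 = 1524 kg/s and vapour = 836.03 kg/s.
The evaporator receives (1−α)·2360 of feed at 0.681 water and removes 0.593 of that water:
0.593×0.681×(1−α)×2360 = 836.03
(1−α) = 836.03/953.05 = 0.8772;  α = 0.1228.
Bypass flow = 0.1228×2360 = 289.76 kg/s.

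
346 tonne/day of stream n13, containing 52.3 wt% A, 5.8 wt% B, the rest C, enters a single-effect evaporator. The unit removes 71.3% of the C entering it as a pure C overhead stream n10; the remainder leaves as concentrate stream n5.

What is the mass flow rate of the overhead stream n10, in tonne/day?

C entering = 346×0.419 = 144.97 tonne/day; overhead removed = 0.713×144.97 = 103.37 tonne/day.

103.4 tonne/day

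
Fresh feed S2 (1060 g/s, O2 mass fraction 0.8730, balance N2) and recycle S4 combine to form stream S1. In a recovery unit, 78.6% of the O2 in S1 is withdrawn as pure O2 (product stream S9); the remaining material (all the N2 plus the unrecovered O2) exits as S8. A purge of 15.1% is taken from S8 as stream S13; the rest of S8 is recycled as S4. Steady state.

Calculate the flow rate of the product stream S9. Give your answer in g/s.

O2 in S1: m_A = 1060×0.873 + (1−0.151)·(1−0.786)·m_A, so m_A = 925.38/0.8183 = 1130.8 g/s.
Product S9 = 0.786×1130.8 = 888.84 g/s.

888.8 g/s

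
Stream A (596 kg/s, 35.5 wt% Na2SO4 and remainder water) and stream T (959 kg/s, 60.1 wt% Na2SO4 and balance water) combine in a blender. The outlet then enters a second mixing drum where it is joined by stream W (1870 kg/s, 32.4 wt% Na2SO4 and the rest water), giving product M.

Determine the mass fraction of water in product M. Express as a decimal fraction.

Overall, product flow = 3425 kg/s.
water in = 596×0.645 + 959×0.399 + 1870×0.676 = 2031.2 kg/s.
water fraction in M = 0.593.

0.593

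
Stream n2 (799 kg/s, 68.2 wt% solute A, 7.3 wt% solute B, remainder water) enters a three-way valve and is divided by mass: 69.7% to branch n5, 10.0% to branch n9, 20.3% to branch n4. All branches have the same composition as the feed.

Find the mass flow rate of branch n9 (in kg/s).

79.9 kg/s

Branch n9 flow = 0.100×799 = 79.9 kg/s.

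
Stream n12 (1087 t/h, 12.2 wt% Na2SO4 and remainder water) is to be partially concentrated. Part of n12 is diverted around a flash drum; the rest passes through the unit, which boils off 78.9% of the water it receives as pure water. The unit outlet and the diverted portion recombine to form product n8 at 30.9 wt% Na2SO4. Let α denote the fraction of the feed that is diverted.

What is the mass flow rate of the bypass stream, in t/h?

137.4 t/h

All 1087×0.122 = 132.61 t/h of Na2SO4 reaches n8, so n8 = 132.61/0.309 = 429.17 t/h and vapour = 657.83 t/h.
The evaporator receives (1−α)·1087 of feed at 0.878 water and removes 0.789 of that water:
0.789×0.878×(1−α)×1087 = 657.83
(1−α) = 657.83/753.01 = 0.8736;  α = 0.1264.
Bypass flow = 0.1264×1087 = 137.4 t/h.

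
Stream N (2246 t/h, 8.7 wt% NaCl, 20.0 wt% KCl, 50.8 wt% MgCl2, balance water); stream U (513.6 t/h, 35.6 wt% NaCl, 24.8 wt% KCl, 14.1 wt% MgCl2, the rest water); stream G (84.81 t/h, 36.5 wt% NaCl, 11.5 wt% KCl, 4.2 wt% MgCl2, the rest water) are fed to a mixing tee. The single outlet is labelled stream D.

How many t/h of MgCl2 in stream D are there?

1217 t/h

MgCl2 out = MgCl2 in = 2246×0.508 + 513.6×0.141 + 84.81×0.042 = 1216.9 t/h.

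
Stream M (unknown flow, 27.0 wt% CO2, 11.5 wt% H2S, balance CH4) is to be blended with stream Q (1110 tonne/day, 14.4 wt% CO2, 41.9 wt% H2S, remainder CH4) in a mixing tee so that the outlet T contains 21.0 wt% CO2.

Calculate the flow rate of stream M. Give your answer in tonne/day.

Let M be the unknown flow. Total out = 1110 + M.
CO2 balance: 159.84 + 0.270·M = 0.210·(1110 + M)
(0.270 − 0.210)·M = 0.210×1110 − 159.84 = 73.26
M = 73.26 / 0.060 = 1221 tonne/day

1221 tonne/day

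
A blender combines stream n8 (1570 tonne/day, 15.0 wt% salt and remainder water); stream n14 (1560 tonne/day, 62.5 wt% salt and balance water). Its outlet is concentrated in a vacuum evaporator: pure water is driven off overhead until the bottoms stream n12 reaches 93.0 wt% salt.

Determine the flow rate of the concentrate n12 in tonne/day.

salt entering = 1570×0.150 + 1560×0.625 = 1210.5 tonne/day.
All salt reports to n12, so n12 = 1210.5/0.930 = 1301.6 tonne/day.

1302 tonne/day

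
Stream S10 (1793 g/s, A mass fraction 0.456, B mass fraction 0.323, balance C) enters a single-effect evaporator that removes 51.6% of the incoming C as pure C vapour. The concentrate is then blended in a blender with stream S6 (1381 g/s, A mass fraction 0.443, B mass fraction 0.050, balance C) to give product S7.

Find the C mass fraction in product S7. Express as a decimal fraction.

0.300

Vapour removed = 0.516×0.221×1793 = 204.47 g/s; concentrate = 1588.5 g/s.
C reaching the mixer = 191.79 (from concentrate) + 1381×0.507 = 891.95 g/s.
Product flow = 1588.5 + 1381 = 2969.5 g/s; C fraction = 0.300.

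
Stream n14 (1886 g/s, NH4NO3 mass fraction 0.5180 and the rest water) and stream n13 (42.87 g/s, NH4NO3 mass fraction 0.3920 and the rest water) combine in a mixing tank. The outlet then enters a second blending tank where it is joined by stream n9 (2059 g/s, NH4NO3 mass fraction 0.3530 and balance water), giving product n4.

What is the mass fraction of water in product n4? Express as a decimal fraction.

0.5685

Overall, product flow = 3987.9 g/s.
water in = 1886×0.482 + 42.87×0.608 + 2059×0.647 = 2267.3 g/s.
water fraction in n4 = 0.5685.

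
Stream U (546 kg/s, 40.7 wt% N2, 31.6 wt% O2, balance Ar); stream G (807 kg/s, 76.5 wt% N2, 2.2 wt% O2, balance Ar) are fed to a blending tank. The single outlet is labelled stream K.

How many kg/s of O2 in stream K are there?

190.3 kg/s

O2 out = O2 in = 546×0.316 + 807×0.022 = 190.29 kg/s.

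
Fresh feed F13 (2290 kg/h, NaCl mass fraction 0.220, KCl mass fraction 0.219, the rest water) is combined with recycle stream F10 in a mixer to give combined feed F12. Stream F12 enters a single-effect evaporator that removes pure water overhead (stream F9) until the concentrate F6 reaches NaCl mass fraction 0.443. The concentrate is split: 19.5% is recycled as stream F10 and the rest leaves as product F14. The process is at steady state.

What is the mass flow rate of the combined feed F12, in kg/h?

2565 kg/h

Overall NaCl balance (none leaves overhead): NaCl in fresh feed = NaCl in product, i.e. 2290×0.220 = (1−0.195)·F6·0.443.
F6 = 503.8/(0.443×0.805) = 1412.7 kg/h.
Recycle F10 = 0.195×1412.7 = 275.48 kg/h.
Combined feed F12 = 2290 + 275.48 = 2565.5 kg/h.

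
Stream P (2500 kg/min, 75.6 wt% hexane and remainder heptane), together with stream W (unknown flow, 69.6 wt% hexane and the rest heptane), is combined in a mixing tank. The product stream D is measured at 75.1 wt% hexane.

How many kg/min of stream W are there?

Let W be the unknown flow. Total out = 2500 + W.
hexane balance: 1890 + 0.696·W = 0.751·(2500 + W)
(0.696 − 0.751)·W = 0.751×2500 − 1890 = -12.5
W = -12.5 / -0.055 = 227.27 kg/min

227.3 kg/min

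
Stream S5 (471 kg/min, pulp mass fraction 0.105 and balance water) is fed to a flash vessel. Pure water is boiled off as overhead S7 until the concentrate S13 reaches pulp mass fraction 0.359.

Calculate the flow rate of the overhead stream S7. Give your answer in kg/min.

pulp is conserved: 471×0.105 = 49.455 kg/min all reports to the concentrate.
Concentrate = 49.455/(target fraction) = 137.76 kg/min.
Overhead = 471 − 137.76 = 333.24 kg/min.

333.2 kg/min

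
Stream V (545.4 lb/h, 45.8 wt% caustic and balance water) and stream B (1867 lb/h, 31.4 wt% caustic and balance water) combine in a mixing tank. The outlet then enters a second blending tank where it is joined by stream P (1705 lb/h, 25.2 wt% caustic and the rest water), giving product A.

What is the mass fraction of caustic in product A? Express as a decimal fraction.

0.307

Overall, product flow = 4117.4 lb/h.
caustic in = 545.4×0.458 + 1867×0.314 + 1705×0.252 = 1265.7 lb/h.
caustic fraction in A = 0.307.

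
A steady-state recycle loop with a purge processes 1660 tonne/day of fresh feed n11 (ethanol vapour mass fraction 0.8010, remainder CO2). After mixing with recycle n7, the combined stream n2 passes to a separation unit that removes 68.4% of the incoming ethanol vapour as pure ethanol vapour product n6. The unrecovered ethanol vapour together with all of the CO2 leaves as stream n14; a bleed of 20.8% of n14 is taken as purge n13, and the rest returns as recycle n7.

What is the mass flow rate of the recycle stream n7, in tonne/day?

1702 tonne/day

CO2 enters only via n11 and leaves only via the purge: 1660×0.199 = 0.208×(CO2 in n14), and the separation unit passes all CO2, so CO2 in n2 = CO2 in n14 = 1588.2 tonne/day.
ethanol vapour in n2: m_A = 1660×0.801 + (1−0.208)·(1−0.684)·m_A, so m_A = 1329.7/0.7497 = 1773.5 tonne/day.
n14 = (1−0.684)×1773.5 + 1588.2 = 2148.6 tonne/day.
Recycle n7 = (1−0.208)×2148.6 = 1701.7 tonne/day.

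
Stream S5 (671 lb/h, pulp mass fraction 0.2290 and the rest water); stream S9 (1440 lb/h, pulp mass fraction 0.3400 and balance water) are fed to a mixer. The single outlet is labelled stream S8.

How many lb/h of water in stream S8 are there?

water out = water in = 671×0.771 + 1440×0.660 = 1467.7 lb/h.

1468 lb/h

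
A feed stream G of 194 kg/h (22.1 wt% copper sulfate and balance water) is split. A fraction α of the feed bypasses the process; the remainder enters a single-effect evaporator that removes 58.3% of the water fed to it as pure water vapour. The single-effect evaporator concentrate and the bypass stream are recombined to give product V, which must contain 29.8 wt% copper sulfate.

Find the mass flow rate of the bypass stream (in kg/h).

All 194×0.221 = 42.874 kg/h of copper sulfate reaches V, so V = 42.874/0.298 = 143.87 kg/h and vapour = 50.128 kg/h.
The evaporator receives (1−α)·194 of feed at 0.779 water and removes 0.583 of that water:
0.583×0.779×(1−α)×194 = 50.128
(1−α) = 50.128/88.106 = 0.5689;  α = 0.4311.
Bypass flow = 0.4311×194 = 83.625 kg/h.

83.63 kg/h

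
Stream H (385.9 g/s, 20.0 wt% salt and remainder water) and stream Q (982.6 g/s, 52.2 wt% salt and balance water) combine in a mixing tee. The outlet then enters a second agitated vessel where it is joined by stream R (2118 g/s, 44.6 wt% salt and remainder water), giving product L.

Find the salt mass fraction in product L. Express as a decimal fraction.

0.440

Overall, product flow = 3486.5 g/s.
salt in = 385.9×0.200 + 982.6×0.522 + 2118×0.446 = 1534.7 g/s.
salt fraction in L = 0.440.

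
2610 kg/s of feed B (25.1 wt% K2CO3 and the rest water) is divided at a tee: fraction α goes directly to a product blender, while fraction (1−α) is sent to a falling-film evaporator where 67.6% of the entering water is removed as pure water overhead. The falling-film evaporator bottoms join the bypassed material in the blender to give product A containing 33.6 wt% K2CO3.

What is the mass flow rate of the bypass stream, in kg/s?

All 2610×0.251 = 655.11 kg/s of K2CO3 reaches A, so A = 655.11/0.336 = 1949.7 kg/s and vapour = 660.27 kg/s.
The evaporator receives (1−α)·2610 of feed at 0.749 water and removes 0.676 of that water:
0.676×0.749×(1−α)×2610 = 660.27
(1−α) = 660.27/1321.5 = 0.4996;  α = 0.5004.
Bypass flow = 0.5004×2610 = 1306 kg/s.

1306 kg/s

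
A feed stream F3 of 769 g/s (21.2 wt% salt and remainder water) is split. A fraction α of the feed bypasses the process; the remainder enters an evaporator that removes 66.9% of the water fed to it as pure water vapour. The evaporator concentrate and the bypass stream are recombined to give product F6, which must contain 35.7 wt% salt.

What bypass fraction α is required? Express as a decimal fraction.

All 769×0.212 = 163.03 g/s of salt reaches F6, so F6 = 163.03/0.357 = 456.66 g/s and vapour = 312.34 g/s.
The evaporator receives (1−α)·769 of feed at 0.788 water and removes 0.669 of that water:
0.669×0.788×(1−α)×769 = 312.34
(1−α) = 312.34/405.4 = 0.7705;  α = 0.2295.

0.230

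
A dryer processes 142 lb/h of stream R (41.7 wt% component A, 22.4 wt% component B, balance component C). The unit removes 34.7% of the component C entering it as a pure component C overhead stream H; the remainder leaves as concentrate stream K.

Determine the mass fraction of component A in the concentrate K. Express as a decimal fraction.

0.476

component A is not removed: 142×0.417 = 59.214 lb/h of component A enters K.
component C entering = 142×0.359 = 50.978 lb/h; overhead removed = 0.347×50.978 = 17.689 lb/h.
Concentrate = 142 − 17.689 = 124.31 lb/h.
Mass fraction = 59.214/124.31 = 0.476.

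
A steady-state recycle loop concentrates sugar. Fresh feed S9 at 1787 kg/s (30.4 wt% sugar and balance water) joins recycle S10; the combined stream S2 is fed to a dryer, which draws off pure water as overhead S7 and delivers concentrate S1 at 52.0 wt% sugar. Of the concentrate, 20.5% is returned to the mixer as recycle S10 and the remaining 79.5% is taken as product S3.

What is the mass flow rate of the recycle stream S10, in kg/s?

Overall sugar balance (none leaves overhead): sugar in fresh feed = sugar in product, i.e. 1787×0.304 = (1−0.205)·S1·0.520.
S1 = 543.25/(0.520×0.795) = 1314.1 kg/s.
Recycle S10 = 0.205×1314.1 = 269.39 kg/s.

269.4 kg/s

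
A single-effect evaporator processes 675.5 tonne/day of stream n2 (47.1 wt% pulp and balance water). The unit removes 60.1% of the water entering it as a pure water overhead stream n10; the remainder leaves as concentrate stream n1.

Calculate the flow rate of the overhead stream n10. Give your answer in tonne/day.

water entering = 675.5×0.529 = 357.34 tonne/day; overhead removed = 0.601×357.34 = 214.76 tonne/day.

214.8 tonne/day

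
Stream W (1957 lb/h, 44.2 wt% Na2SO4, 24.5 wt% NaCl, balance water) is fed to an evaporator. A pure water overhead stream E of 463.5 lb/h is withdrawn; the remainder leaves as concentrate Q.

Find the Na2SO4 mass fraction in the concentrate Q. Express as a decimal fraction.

0.579

Na2SO4 is not removed: 1957×0.442 = 864.99 lb/h of Na2SO4 enters Q.
Concentrate = 1957 − 463.5 = 1493.5 lb/h.
Mass fraction = 864.99/1493.5 = 0.579.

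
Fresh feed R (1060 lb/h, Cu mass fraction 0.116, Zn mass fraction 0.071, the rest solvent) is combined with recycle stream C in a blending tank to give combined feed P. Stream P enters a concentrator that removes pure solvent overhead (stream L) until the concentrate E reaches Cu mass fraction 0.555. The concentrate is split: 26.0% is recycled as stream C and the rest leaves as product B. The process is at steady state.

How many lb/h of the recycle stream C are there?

Overall Cu balance (none leaves overhead): Cu in fresh feed = Cu in product, i.e. 1060×0.116 = (1−0.260)·E·0.555.
E = 122.96/(0.555×0.740) = 299.39 lb/h.
Recycle C = 0.260×299.39 = 77.842 lb/h.

77.84 lb/h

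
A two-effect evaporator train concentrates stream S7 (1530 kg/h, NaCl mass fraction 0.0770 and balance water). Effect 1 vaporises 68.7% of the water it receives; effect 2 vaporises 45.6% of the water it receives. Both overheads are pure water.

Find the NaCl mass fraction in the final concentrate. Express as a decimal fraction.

0.3288

water in feed = 1530×0.923 = 1412.2 kg/h.
After stage 1: water left = (1−0.687)×1412.2 = 442.02; stream total = 559.83 kg/h.
After stage 2: water left = (1−0.456)×442.02 = 240.46; final concentrate = 358.27 kg/h.
NaCl fraction = 117.81/358.27 = 0.3288.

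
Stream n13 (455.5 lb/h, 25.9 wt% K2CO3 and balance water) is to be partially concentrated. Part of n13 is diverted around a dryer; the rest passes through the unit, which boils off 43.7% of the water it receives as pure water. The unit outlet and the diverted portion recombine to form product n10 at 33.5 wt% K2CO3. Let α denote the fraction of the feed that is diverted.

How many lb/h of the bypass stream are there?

136.4 lb/h

All 455.5×0.259 = 117.97 lb/h of K2CO3 reaches n10, so n10 = 117.97/0.335 = 352.16 lb/h and vapour = 103.34 lb/h.
The evaporator receives (1−α)·455.5 of feed at 0.741 water and removes 0.437 of that water:
0.437×0.741×(1−α)×455.5 = 103.34
(1−α) = 103.34/147.5 = 0.7006;  α = 0.2994.
Bypass flow = 0.2994×455.5 = 136.38 lb/h.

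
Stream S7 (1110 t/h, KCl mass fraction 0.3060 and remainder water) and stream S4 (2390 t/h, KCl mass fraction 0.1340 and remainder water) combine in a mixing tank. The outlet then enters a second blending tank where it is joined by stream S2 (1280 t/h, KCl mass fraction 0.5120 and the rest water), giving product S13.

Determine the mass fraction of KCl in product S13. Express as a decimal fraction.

0.2752

Overall, product flow = 4780 t/h.
KCl in = 1110×0.306 + 2390×0.134 + 1280×0.512 = 1315.3 t/h.
KCl fraction in S13 = 0.2752.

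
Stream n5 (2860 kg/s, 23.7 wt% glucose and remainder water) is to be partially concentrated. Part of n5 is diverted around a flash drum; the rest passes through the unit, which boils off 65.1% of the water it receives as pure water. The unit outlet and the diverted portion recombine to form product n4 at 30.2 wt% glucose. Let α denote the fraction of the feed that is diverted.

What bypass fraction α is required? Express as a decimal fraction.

All 2860×0.237 = 677.82 kg/s of glucose reaches n4, so n4 = 677.82/0.302 = 2244.4 kg/s and vapour = 615.56 kg/s.
The evaporator receives (1−α)·2860 of feed at 0.763 water and removes 0.651 of that water:
0.651×0.763×(1−α)×2860 = 615.56
(1−α) = 615.56/1420.6 = 0.4333;  α = 0.5667.

0.567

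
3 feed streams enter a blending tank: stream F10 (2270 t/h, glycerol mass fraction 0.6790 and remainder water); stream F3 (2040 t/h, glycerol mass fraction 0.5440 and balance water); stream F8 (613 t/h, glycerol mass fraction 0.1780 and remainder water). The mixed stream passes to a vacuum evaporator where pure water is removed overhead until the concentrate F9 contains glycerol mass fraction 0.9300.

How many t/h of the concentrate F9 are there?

2968 t/h

glycerol entering = 2270×0.679 + 2040×0.544 + 613×0.178 = 2760.2 t/h.
All glycerol reports to F9, so F9 = 2760.2/0.930 = 2968 t/h.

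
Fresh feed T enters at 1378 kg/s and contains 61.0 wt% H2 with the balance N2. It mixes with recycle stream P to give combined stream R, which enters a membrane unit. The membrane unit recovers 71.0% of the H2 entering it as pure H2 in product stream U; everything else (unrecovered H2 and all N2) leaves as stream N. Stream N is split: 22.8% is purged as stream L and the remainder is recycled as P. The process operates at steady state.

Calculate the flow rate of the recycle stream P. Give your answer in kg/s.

N2 enters only via T and leaves only via the purge: 1378×0.390 = 0.228×(N2 in N), and the membrane unit passes all N2, so N2 in R = N2 in N = 2357.1 kg/s.
H2 in R: m_A = 1378×0.610 + (1−0.228)·(1−0.710)·m_A, so m_A = 840.58/0.7761 = 1083.1 kg/s.
N = (1−0.710)×1083.1 + 2357.1 = 2671.2 kg/s.
Recycle P = (1−0.228)×2671.2 = 2062.2 kg/s.

2062 kg/s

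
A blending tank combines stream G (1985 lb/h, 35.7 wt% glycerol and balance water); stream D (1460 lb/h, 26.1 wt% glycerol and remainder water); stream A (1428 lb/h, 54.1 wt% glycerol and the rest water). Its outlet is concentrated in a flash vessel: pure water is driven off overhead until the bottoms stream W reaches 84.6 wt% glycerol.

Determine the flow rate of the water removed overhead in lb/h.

glycerol entering = 1985×0.357 + 1460×0.261 + 1428×0.541 = 1862.3 lb/h.
All glycerol reports to W, so W = 1862.3/0.846 = 2201.2 lb/h.
Total feed = 4873 lb/h; overhead = 4873 − 2201.2 = 2671.8 lb/h.

2672 lb/h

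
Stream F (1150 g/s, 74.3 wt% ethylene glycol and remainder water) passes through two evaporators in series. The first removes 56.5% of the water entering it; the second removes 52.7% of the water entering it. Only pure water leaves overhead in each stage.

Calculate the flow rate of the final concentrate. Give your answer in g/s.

water in feed = 1150×0.257 = 295.55 g/s.
After stage 1: water left = (1−0.565)×295.55 = 128.56; stream total = 983.01 g/s.
After stage 2: water left = (1−0.527)×128.56 = 60.811; final concentrate = 915.26 g/s.

915.3 g/s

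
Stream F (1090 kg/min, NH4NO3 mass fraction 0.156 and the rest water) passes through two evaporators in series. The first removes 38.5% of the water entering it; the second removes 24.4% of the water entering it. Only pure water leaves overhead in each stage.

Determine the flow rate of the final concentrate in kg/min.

water in feed = 1090×0.844 = 919.96 kg/min.
After stage 1: water left = (1−0.385)×919.96 = 565.78; stream total = 735.82 kg/min.
After stage 2: water left = (1−0.244)×565.78 = 427.73; final concentrate = 597.77 kg/min.

597.8 kg/min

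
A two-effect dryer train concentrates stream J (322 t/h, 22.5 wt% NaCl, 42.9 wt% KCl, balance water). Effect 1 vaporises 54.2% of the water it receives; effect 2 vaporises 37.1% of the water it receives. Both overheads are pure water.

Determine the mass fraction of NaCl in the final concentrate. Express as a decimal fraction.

0.2985

water in feed = 322×0.346 = 111.41 t/h.
After stage 1: water left = (1−0.542)×111.41 = 51.027; stream total = 261.61 t/h.
After stage 2: water left = (1−0.371)×51.027 = 32.096; final concentrate = 242.68 t/h.
NaCl fraction = 72.45/242.68 = 0.2985.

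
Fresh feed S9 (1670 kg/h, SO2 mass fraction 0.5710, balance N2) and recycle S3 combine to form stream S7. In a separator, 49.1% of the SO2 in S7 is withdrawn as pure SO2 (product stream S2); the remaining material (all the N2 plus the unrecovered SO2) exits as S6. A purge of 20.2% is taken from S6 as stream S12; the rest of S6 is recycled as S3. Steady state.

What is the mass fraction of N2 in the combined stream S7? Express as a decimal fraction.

N2 enters only via S9 and leaves only via the purge: 1670×0.429 = 0.202×(N2 in S6), and the separator passes all N2, so N2 in S7 = N2 in S6 = 3546.7 kg/h.
SO2 in S7: m_A = 1670×0.571 + (1−0.202)·(1−0.491)·m_A, so m_A = 953.57/0.5938 = 1605.8 kg/h.
S7 = 1605.8 + 3546.7 = 5152.5 kg/h.
N2 fraction in S7 = 3546.7/5152.5 = 0.6883.

0.6883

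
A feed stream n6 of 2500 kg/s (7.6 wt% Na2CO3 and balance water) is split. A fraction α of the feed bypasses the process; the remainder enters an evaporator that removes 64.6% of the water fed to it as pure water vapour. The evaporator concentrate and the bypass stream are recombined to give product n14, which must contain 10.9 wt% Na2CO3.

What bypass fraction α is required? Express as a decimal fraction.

0.493

All 2500×0.076 = 190 kg/s of Na2CO3 reaches n14, so n14 = 190/0.109 = 1743.1 kg/s and vapour = 756.88 kg/s.
The evaporator receives (1−α)·2500 of feed at 0.924 water and removes 0.646 of that water:
0.646×0.924×(1−α)×2500 = 756.88
(1−α) = 756.88/1492.3 = 0.5072;  α = 0.4928.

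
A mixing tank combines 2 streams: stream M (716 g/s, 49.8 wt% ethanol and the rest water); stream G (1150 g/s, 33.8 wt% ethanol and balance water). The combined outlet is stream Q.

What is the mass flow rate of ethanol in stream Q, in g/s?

745.3 g/s

ethanol out = ethanol in = 716×0.498 + 1150×0.338 = 745.27 g/s.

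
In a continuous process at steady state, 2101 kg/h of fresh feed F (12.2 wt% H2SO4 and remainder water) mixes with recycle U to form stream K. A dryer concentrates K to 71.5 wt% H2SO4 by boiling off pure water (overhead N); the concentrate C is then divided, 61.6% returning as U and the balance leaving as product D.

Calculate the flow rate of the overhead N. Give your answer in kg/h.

1743 kg/h

Overall H2SO4 balance (none leaves overhead): H2SO4 in fresh feed = H2SO4 in product, i.e. 2101×0.122 = (1−0.616)·C·0.715.
C = 256.32/(0.715×0.384) = 933.57 kg/h.
Recycle U = 0.616×933.57 = 575.08 kg/h.
Combined feed K = 2101 + 575.08 = 2676.1 kg/h.
Overhead N = K − C = 2676.1 − 933.57 = 1742.5 kg/h.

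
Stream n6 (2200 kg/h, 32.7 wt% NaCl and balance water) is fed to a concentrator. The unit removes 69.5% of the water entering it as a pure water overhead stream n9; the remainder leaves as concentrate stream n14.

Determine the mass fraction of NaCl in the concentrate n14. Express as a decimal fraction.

0.6144

NaCl is not removed: 2200×0.327 = 719.4 kg/h of NaCl enters n14.
water entering = 2200×0.673 = 1480.6 kg/h; overhead removed = 0.695×1480.6 = 1029 kg/h.
Concentrate = 2200 − 1029 = 1171 kg/h.
Mass fraction = 719.4/1171 = 0.6144.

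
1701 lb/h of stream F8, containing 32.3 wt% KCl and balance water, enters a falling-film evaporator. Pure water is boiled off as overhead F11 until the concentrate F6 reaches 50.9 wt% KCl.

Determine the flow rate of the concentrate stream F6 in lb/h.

1079 lb/h

KCl is conserved: 1701×0.323 = 549.42 lb/h all reports to the concentrate.
Concentrate = 549.42/(target fraction) = 1079.4 lb/h.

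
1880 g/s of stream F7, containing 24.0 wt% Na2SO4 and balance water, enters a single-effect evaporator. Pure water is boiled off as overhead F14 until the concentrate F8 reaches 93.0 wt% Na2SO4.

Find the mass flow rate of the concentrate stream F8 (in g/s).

Na2SO4 is conserved: 1880×0.240 = 451.2 g/s all reports to the concentrate.
Concentrate = 451.2/(target fraction) = 485.16 g/s.

485.2 g/s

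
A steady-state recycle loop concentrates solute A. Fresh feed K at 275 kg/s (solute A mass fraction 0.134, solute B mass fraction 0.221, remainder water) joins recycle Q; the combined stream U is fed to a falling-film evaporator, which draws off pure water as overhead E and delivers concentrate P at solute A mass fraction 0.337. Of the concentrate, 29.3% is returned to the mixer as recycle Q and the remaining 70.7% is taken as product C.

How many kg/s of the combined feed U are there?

Overall solute A balance (none leaves overhead): solute A in fresh feed = solute A in product, i.e. 275×0.134 = (1−0.293)·P·0.337.
P = 36.85/(0.337×0.707) = 154.66 kg/s.
Recycle Q = 0.293×154.66 = 45.316 kg/s.
Combined feed U = 275 + 45.316 = 320.32 kg/s.

320.3 kg/s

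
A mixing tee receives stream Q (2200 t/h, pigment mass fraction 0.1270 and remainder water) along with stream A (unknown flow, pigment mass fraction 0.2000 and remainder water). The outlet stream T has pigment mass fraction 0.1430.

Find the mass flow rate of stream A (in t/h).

Let A be the unknown flow. Total out = 2200 + A.
pigment balance: 279.4 + 0.200·A = 0.143·(2200 + A)
(0.200 − 0.143)·A = 0.143×2200 − 279.4 = 35.2
A = 35.2 / 0.057 = 617.54 t/h

617.5 t/h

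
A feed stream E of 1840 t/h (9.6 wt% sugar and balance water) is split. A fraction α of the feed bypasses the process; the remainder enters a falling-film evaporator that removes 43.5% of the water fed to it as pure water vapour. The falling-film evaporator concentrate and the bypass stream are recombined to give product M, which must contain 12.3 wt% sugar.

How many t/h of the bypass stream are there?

All 1840×0.096 = 176.64 t/h of sugar reaches M, so M = 176.64/0.123 = 1436.1 t/h and vapour = 403.9 t/h.
The evaporator receives (1−α)·1840 of feed at 0.904 water and removes 0.435 of that water:
0.435×0.904×(1−α)×1840 = 403.9
(1−α) = 403.9/723.56 = 0.5582;  α = 0.4418.
Bypass flow = 0.4418×1840 = 812.89 t/h.

812.9 t/h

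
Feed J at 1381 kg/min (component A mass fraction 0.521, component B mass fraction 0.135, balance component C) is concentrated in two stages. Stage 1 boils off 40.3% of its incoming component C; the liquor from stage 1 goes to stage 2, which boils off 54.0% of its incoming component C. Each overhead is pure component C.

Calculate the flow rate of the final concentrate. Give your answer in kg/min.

component C in feed = 1381×0.344 = 475.06 kg/min.
After stage 1: component C left = (1−0.403)×475.06 = 283.61; stream total = 1189.5 kg/min.
After stage 2: component C left = (1−0.540)×283.61 = 130.46; final concentrate = 1036.4 kg/min.

1036 kg/min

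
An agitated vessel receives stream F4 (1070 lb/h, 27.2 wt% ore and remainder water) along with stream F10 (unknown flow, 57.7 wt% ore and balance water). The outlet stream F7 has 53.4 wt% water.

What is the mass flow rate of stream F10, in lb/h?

Let F10 be the unknown flow. Total out = 1070 + F10.
water balance: 778.96 + 0.423·F10 = 0.534·(1070 + F10)
(0.423 − 0.534)·F10 = 0.534×1070 − 778.96 = -207.58
F10 = -207.58 / -0.111 = 1870.1 lb/h

1870 lb/h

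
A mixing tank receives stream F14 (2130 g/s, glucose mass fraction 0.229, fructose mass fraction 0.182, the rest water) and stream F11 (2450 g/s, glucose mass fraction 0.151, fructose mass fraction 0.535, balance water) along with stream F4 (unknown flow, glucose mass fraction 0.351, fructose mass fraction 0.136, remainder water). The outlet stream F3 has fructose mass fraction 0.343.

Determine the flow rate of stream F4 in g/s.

Let F4 be the unknown flow. Total out = 4580 + F4.
fructose balance: 1698.4 + 0.136·F4 = 0.343·(4580 + F4)
(0.136 − 0.343)·F4 = 0.343×4580 − 1698.4 = -127.47
F4 = -127.47 / -0.207 = 615.8 g/s

615.8 g/s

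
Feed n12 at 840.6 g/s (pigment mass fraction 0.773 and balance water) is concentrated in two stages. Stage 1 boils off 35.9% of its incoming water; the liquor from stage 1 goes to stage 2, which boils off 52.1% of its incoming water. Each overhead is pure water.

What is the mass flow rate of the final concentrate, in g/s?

708.4 g/s

water in feed = 840.6×0.227 = 190.82 g/s.
After stage 1: water left = (1−0.359)×190.82 = 122.31; stream total = 772.1 g/s.
After stage 2: water left = (1−0.521)×122.31 = 58.588; final concentrate = 708.37 g/s.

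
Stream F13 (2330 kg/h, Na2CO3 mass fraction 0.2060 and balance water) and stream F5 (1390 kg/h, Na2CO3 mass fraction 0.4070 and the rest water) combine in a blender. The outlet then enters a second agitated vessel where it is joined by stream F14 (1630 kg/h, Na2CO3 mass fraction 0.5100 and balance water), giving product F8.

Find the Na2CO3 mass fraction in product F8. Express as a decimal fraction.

Overall, product flow = 5350 kg/h.
Na2CO3 in = 2330×0.206 + 1390×0.407 + 1630×0.510 = 1877 kg/h.
Na2CO3 fraction in F8 = 0.3508.

0.3508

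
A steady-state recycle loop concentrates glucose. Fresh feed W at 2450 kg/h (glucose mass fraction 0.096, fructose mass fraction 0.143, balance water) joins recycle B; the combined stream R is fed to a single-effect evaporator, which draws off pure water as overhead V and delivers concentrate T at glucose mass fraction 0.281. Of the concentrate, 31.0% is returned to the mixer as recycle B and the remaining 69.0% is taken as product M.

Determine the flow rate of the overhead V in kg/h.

Overall glucose balance (none leaves overhead): glucose in fresh feed = glucose in product, i.e. 2450×0.096 = (1−0.310)·T·0.281.
T = 235.2/(0.281×0.690) = 1213.1 kg/h.
Recycle B = 0.310×1213.1 = 376.05 kg/h.
Combined feed R = 2450 + 376.05 = 2826 kg/h.
Overhead V = R − T = 2826 − 1213.1 = 1613 kg/h.

1613 kg/h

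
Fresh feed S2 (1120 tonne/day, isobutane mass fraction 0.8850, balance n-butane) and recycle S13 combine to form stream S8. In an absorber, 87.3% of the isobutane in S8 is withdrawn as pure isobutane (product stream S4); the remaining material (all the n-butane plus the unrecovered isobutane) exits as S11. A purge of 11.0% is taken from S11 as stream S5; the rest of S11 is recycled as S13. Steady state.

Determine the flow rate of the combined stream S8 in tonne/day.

n-butane enters only via S2 and leaves only via the purge: 1120×0.115 = 0.110×(n-butane in S11), and the absorber passes all n-butane, so n-butane in S8 = n-butane in S11 = 1170.9 tonne/day.
isobutane in S8: m_A = 1120×0.885 + (1−0.110)·(1−0.873)·m_A, so m_A = 991.2/0.8870 = 1117.5 tonne/day.
S8 = 1117.5 + 1170.9 = 2288.4 tonne/day.

2288 tonne/day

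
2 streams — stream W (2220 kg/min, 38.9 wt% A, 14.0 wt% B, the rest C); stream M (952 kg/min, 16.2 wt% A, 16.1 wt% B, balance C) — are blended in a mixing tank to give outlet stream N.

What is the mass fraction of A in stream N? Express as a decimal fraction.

Total flow out = 2220 + 952 = 3172 kg/min.
A in = 2220×0.389 + 952×0.162 = 1017.8 kg/min.
A mass fraction in N = 1017.8/3172 = 0.3209.

0.3209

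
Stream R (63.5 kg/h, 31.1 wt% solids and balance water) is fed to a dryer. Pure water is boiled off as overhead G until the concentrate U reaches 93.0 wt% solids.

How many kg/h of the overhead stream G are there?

solids is conserved: 63.5×0.311 = 19.748 kg/h all reports to the concentrate.
Concentrate = 19.748/(target fraction) = 21.235 kg/h.
Overhead = 63.5 − 21.235 = 42.265 kg/h.

42.27 kg/h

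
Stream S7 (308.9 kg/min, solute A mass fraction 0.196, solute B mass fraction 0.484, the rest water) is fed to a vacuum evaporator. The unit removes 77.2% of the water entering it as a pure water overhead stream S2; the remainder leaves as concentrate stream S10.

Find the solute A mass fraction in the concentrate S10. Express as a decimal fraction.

0.260

solute A is not removed: 308.9×0.196 = 60.544 kg/min of solute A enters S10.
water entering = 308.9×0.320 = 98.848 kg/min; overhead removed = 0.772×98.848 = 76.311 kg/min.
Concentrate = 308.9 − 76.311 = 232.59 kg/min.
Mass fraction = 60.544/232.59 = 0.260.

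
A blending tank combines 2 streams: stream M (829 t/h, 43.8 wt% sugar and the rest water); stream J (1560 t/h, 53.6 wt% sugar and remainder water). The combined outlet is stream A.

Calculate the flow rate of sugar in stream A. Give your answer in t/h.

1199 t/h

sugar out = sugar in = 829×0.438 + 1560×0.536 = 1199.3 t/h.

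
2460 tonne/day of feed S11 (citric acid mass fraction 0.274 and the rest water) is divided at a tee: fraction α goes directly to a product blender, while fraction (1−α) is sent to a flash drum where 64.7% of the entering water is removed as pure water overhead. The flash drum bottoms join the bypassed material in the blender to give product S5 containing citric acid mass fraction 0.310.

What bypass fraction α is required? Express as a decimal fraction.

0.753

All 2460×0.274 = 674.04 tonne/day of citric acid reaches S5, so S5 = 674.04/0.310 = 2174.3 tonne/day and vapour = 285.68 tonne/day.
The evaporator receives (1−α)·2460 of feed at 0.726 water and removes 0.647 of that water:
0.647×0.726×(1−α)×2460 = 285.68
(1−α) = 285.68/1155.5 = 0.2472;  α = 0.7528.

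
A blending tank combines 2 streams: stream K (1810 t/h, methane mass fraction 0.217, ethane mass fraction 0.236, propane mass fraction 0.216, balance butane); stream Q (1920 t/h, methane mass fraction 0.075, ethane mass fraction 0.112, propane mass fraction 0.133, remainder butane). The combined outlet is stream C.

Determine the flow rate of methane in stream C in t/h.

536.8 t/h

methane out = methane in = 1810×0.217 + 1920×0.075 = 536.77 t/h.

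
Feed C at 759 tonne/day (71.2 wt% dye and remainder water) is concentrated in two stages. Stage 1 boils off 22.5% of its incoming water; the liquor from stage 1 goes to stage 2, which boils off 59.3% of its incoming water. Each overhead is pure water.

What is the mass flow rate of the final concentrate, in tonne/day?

water in feed = 759×0.288 = 218.59 tonne/day.
After stage 1: water left = (1−0.225)×218.59 = 169.41; stream total = 709.82 tonne/day.
After stage 2: water left = (1−0.593)×169.41 = 68.949; final concentrate = 609.36 tonne/day.

609.4 tonne/day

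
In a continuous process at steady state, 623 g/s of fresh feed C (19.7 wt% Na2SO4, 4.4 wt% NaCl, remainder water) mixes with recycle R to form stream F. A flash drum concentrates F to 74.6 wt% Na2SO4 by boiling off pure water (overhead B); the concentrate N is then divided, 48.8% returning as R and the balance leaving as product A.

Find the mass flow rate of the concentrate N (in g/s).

321.3 g/s

Overall Na2SO4 balance (none leaves overhead): Na2SO4 in fresh feed = Na2SO4 in product, i.e. 623×0.197 = (1−0.488)·N·0.746.
N = 122.73/(0.746×0.512) = 321.33 g/s.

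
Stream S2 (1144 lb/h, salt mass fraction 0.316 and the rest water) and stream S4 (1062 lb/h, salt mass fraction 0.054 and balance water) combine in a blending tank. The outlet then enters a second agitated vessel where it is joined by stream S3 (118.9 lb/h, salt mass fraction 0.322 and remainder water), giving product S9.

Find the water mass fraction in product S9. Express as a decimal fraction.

Overall, product flow = 2324.9 lb/h.
water in = 1144×0.684 + 1062×0.946 + 118.9×0.678 = 1867.8 lb/h.
water fraction in S9 = 0.803.

0.803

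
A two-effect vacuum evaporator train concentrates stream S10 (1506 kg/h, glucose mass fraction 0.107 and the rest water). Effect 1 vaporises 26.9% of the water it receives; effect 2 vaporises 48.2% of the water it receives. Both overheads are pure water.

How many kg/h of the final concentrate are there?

670.4 kg/h

water in feed = 1506×0.893 = 1344.9 kg/h.
After stage 1: water left = (1−0.269)×1344.9 = 983.09; stream total = 1144.2 kg/h.
After stage 2: water left = (1−0.482)×983.09 = 509.24; final concentrate = 670.38 kg/h.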